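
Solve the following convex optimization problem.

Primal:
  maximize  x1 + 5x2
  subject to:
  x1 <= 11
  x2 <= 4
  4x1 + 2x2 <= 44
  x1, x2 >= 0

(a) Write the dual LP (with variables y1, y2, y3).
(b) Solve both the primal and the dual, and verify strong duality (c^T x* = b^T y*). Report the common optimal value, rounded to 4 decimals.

The standard primal-dual pair for 'max c^T x s.t. A x <= b, x >= 0' is:
  Dual:  min b^T y  s.t.  A^T y >= c,  y >= 0.

So the dual LP is:
  minimize  11y1 + 4y2 + 44y3
  subject to:
    y1 + 4y3 >= 1
    y2 + 2y3 >= 5
    y1, y2, y3 >= 0

Solving the primal: x* = (9, 4).
  primal value c^T x* = 29.
Solving the dual: y* = (0, 4.5, 0.25).
  dual value b^T y* = 29.
Strong duality: c^T x* = b^T y*. Confirmed.

29


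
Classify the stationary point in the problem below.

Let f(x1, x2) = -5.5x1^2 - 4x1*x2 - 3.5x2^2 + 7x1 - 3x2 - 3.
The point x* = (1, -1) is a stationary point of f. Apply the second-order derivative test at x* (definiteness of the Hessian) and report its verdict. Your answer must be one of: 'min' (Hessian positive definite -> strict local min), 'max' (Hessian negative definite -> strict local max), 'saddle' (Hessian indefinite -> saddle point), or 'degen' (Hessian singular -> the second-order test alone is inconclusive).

Compute the Hessian H = grad^2 f:
  H = [[-11, -4], [-4, -7]]
Verify stationarity: grad f(x*) = H x* + g = (0, 0).
Eigenvalues of H: -13.4721, -4.5279.
Both eigenvalues < 0, so H is negative definite -> x* is a strict local max.

max


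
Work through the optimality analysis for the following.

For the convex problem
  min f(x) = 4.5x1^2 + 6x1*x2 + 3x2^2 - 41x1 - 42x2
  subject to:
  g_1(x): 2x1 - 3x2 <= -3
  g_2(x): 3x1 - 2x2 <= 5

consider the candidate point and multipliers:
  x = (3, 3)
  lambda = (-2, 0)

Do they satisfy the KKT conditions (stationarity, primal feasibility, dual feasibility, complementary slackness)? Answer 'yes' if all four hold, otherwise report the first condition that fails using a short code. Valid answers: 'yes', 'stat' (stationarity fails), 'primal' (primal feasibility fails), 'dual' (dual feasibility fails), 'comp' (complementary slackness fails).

Gradient of f: grad f(x) = Q x + c = (4, -6)
Constraint values g_i(x) = a_i^T x - b_i:
  g_1((3, 3)) = 0
  g_2((3, 3)) = -2
Stationarity residual: grad f(x) + sum_i lambda_i a_i = (0, 0)
  -> stationarity OK
Primal feasibility (all g_i <= 0): OK
Dual feasibility (all lambda_i >= 0): FAILS
Complementary slackness (lambda_i * g_i(x) = 0 for all i): OK

Verdict: the first failing condition is dual_feasibility -> dual.

dual


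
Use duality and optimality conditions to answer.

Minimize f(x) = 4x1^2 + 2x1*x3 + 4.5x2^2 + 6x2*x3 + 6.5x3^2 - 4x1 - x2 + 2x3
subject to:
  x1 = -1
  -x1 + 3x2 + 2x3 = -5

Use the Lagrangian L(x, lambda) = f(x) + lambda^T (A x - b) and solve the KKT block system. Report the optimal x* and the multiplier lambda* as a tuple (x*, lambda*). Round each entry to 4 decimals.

Form the Lagrangian:
  L(x, lambda) = (1/2) x^T Q x + c^T x + lambda^T (A x - b)
Stationarity (grad_x L = 0): Q x + c + A^T lambda = 0.
Primal feasibility: A x = b.

This gives the KKT block system:
  [ Q   A^T ] [ x     ]   [-c ]
  [ A    0  ] [ lambda ] = [ b ]

Solving the linear system:
  x*      = (-1, -1.9506, -0.0741)
  lambda* = (18.4815, 6.3333)
  f(x*)   = 27.9753

x* = (-1, -1.9506, -0.0741), lambda* = (18.4815, 6.3333)


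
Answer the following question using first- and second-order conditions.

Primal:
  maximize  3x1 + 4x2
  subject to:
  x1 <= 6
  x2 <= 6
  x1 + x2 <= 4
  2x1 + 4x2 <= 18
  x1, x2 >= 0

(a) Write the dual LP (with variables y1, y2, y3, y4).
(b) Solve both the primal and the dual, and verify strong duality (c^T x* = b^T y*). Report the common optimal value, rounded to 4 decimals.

The standard primal-dual pair for 'max c^T x s.t. A x <= b, x >= 0' is:
  Dual:  min b^T y  s.t.  A^T y >= c,  y >= 0.

So the dual LP is:
  minimize  6y1 + 6y2 + 4y3 + 18y4
  subject to:
    y1 + y3 + 2y4 >= 3
    y2 + y3 + 4y4 >= 4
    y1, y2, y3, y4 >= 0

Solving the primal: x* = (0, 4).
  primal value c^T x* = 16.
Solving the dual: y* = (0, 0, 4, 0).
  dual value b^T y* = 16.
Strong duality: c^T x* = b^T y*. Confirmed.

16


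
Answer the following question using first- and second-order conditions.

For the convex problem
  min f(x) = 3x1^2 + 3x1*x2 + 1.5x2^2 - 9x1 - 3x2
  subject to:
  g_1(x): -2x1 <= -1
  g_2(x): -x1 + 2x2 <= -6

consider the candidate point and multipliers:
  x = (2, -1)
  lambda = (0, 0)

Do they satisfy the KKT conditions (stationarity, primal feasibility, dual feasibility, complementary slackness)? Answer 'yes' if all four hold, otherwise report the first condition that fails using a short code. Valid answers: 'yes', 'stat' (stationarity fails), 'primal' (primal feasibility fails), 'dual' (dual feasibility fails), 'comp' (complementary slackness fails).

Gradient of f: grad f(x) = Q x + c = (0, 0)
Constraint values g_i(x) = a_i^T x - b_i:
  g_1((2, -1)) = -3
  g_2((2, -1)) = 2
Stationarity residual: grad f(x) + sum_i lambda_i a_i = (0, 0)
  -> stationarity OK
Primal feasibility (all g_i <= 0): FAILS
Dual feasibility (all lambda_i >= 0): OK
Complementary slackness (lambda_i * g_i(x) = 0 for all i): OK

Verdict: the first failing condition is primal_feasibility -> primal.

primal


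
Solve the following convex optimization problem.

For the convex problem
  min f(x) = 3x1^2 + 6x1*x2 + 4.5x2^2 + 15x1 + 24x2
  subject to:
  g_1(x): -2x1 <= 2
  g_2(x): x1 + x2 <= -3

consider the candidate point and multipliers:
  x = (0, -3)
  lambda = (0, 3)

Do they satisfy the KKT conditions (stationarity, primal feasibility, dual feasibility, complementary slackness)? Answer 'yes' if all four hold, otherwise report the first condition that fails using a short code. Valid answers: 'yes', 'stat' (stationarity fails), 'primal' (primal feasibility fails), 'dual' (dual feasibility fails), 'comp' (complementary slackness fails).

Gradient of f: grad f(x) = Q x + c = (-3, -3)
Constraint values g_i(x) = a_i^T x - b_i:
  g_1((0, -3)) = -2
  g_2((0, -3)) = 0
Stationarity residual: grad f(x) + sum_i lambda_i a_i = (0, 0)
  -> stationarity OK
Primal feasibility (all g_i <= 0): OK
Dual feasibility (all lambda_i >= 0): OK
Complementary slackness (lambda_i * g_i(x) = 0 for all i): OK

Verdict: yes, KKT holds.

yes


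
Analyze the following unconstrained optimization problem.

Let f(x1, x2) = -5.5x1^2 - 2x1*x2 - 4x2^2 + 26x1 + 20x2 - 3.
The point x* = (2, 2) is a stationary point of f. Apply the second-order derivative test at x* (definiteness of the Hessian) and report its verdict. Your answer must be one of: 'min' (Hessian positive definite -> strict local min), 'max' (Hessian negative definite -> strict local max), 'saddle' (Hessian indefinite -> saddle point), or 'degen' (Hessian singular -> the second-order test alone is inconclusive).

Compute the Hessian H = grad^2 f:
  H = [[-11, -2], [-2, -8]]
Verify stationarity: grad f(x*) = H x* + g = (0, 0).
Eigenvalues of H: -12, -7.
Both eigenvalues < 0, so H is negative definite -> x* is a strict local max.

max


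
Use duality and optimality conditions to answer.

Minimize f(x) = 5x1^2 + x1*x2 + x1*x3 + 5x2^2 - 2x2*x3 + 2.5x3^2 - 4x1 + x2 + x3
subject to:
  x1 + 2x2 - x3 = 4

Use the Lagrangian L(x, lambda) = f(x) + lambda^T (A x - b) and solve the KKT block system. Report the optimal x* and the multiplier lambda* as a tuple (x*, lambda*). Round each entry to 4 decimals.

Form the Lagrangian:
  L(x, lambda) = (1/2) x^T Q x + c^T x + lambda^T (A x - b)
Stationarity (grad_x L = 0): Q x + c + A^T lambda = 0.
Primal feasibility: A x = b.

This gives the KKT block system:
  [ Q   A^T ] [ x     ]   [-c ]
  [ A    0  ] [ lambda ] = [ b ]

Solving the linear system:
  x*      = (1.087, 0.7747, -1.3636)
  lambda* = (-6.2806)
  f(x*)   = 10.0929

x* = (1.087, 0.7747, -1.3636), lambda* = (-6.2806)


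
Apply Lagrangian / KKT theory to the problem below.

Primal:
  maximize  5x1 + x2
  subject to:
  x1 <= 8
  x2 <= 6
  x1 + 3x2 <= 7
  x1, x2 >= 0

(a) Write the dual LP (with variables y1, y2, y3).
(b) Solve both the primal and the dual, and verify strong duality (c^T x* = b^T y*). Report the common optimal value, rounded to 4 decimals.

The standard primal-dual pair for 'max c^T x s.t. A x <= b, x >= 0' is:
  Dual:  min b^T y  s.t.  A^T y >= c,  y >= 0.

So the dual LP is:
  minimize  8y1 + 6y2 + 7y3
  subject to:
    y1 + y3 >= 5
    y2 + 3y3 >= 1
    y1, y2, y3 >= 0

Solving the primal: x* = (7, 0).
  primal value c^T x* = 35.
Solving the dual: y* = (0, 0, 5).
  dual value b^T y* = 35.
Strong duality: c^T x* = b^T y*. Confirmed.

35


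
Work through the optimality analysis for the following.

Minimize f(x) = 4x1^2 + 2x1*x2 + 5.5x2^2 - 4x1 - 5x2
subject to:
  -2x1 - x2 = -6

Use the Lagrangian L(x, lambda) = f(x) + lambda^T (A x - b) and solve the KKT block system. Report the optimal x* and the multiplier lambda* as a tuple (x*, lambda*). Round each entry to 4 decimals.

Form the Lagrangian:
  L(x, lambda) = (1/2) x^T Q x + c^T x + lambda^T (A x - b)
Stationarity (grad_x L = 0): Q x + c + A^T lambda = 0.
Primal feasibility: A x = b.

This gives the KKT block system:
  [ Q   A^T ] [ x     ]   [-c ]
  [ A    0  ] [ lambda ] = [ b ]

Solving the linear system:
  x*      = (2.5909, 0.8182)
  lambda* = (9.1818)
  f(x*)   = 20.3182

x* = (2.5909, 0.8182), lambda* = (9.1818)


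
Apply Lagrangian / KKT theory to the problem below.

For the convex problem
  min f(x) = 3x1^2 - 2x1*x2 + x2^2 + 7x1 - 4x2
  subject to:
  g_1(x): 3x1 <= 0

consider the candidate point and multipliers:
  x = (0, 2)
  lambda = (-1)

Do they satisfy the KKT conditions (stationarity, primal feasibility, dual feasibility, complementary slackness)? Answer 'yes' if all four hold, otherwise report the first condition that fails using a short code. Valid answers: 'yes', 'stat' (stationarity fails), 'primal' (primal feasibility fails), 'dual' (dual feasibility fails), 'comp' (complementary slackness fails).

Gradient of f: grad f(x) = Q x + c = (3, 0)
Constraint values g_i(x) = a_i^T x - b_i:
  g_1((0, 2)) = 0
Stationarity residual: grad f(x) + sum_i lambda_i a_i = (0, 0)
  -> stationarity OK
Primal feasibility (all g_i <= 0): OK
Dual feasibility (all lambda_i >= 0): FAILS
Complementary slackness (lambda_i * g_i(x) = 0 for all i): OK

Verdict: the first failing condition is dual_feasibility -> dual.

dual


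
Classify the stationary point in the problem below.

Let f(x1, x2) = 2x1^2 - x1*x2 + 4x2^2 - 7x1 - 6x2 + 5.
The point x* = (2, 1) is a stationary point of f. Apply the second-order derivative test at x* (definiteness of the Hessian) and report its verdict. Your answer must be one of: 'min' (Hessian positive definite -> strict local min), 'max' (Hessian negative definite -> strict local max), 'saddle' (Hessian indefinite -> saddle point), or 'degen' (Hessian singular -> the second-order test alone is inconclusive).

Compute the Hessian H = grad^2 f:
  H = [[4, -1], [-1, 8]]
Verify stationarity: grad f(x*) = H x* + g = (0, 0).
Eigenvalues of H: 3.7639, 8.2361.
Both eigenvalues > 0, so H is positive definite -> x* is a strict local min.

min


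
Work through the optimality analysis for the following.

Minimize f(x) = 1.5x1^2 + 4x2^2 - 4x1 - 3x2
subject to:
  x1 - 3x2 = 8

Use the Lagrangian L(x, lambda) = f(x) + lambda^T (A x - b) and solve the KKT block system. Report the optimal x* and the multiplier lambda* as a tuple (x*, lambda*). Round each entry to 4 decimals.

Form the Lagrangian:
  L(x, lambda) = (1/2) x^T Q x + c^T x + lambda^T (A x - b)
Stationarity (grad_x L = 0): Q x + c + A^T lambda = 0.
Primal feasibility: A x = b.

This gives the KKT block system:
  [ Q   A^T ] [ x     ]   [-c ]
  [ A    0  ] [ lambda ] = [ b ]

Solving the linear system:
  x*      = (3.1143, -1.6286)
  lambda* = (-5.3429)
  f(x*)   = 17.5857

x* = (3.1143, -1.6286), lambda* = (-5.3429)


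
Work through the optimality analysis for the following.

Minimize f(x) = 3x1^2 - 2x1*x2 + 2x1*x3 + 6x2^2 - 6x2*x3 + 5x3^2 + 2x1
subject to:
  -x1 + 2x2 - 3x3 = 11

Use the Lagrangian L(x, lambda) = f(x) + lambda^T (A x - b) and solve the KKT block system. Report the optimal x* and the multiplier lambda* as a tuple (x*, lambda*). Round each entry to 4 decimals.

Form the Lagrangian:
  L(x, lambda) = (1/2) x^T Q x + c^T x + lambda^T (A x - b)
Stationarity (grad_x L = 0): Q x + c + A^T lambda = 0.
Primal feasibility: A x = b.

This gives the KKT block system:
  [ Q   A^T ] [ x     ]   [-c ]
  [ A    0  ] [ lambda ] = [ b ]

Solving the linear system:
  x*      = (-1.1667, 0.1667, -3.1667)
  lambda* = (-11.6667)
  f(x*)   = 63

x* = (-1.1667, 0.1667, -3.1667), lambda* = (-11.6667)


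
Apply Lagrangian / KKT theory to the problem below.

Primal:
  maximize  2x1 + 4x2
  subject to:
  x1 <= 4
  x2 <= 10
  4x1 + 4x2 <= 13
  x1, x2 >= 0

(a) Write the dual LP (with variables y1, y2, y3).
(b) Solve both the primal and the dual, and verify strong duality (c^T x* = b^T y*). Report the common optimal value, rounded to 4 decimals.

The standard primal-dual pair for 'max c^T x s.t. A x <= b, x >= 0' is:
  Dual:  min b^T y  s.t.  A^T y >= c,  y >= 0.

So the dual LP is:
  minimize  4y1 + 10y2 + 13y3
  subject to:
    y1 + 4y3 >= 2
    y2 + 4y3 >= 4
    y1, y2, y3 >= 0

Solving the primal: x* = (0, 3.25).
  primal value c^T x* = 13.
Solving the dual: y* = (0, 0, 1).
  dual value b^T y* = 13.
Strong duality: c^T x* = b^T y*. Confirmed.

13


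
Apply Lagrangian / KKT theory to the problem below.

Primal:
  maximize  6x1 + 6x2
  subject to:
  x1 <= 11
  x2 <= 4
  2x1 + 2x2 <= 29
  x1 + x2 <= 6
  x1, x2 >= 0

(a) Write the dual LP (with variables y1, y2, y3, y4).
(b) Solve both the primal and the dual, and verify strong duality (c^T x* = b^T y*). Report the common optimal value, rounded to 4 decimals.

The standard primal-dual pair for 'max c^T x s.t. A x <= b, x >= 0' is:
  Dual:  min b^T y  s.t.  A^T y >= c,  y >= 0.

So the dual LP is:
  minimize  11y1 + 4y2 + 29y3 + 6y4
  subject to:
    y1 + 2y3 + y4 >= 6
    y2 + 2y3 + y4 >= 6
    y1, y2, y3, y4 >= 0

Solving the primal: x* = (6, 0).
  primal value c^T x* = 36.
Solving the dual: y* = (0, 0, 0, 6).
  dual value b^T y* = 36.
Strong duality: c^T x* = b^T y*. Confirmed.

36


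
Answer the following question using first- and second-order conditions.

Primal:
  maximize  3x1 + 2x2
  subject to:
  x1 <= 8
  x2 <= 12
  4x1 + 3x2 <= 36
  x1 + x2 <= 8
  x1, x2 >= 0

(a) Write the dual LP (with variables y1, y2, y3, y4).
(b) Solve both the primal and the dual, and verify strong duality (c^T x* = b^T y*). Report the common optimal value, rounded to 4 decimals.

The standard primal-dual pair for 'max c^T x s.t. A x <= b, x >= 0' is:
  Dual:  min b^T y  s.t.  A^T y >= c,  y >= 0.

So the dual LP is:
  minimize  8y1 + 12y2 + 36y3 + 8y4
  subject to:
    y1 + 4y3 + y4 >= 3
    y2 + 3y3 + y4 >= 2
    y1, y2, y3, y4 >= 0

Solving the primal: x* = (8, 0).
  primal value c^T x* = 24.
Solving the dual: y* = (1, 0, 0, 2).
  dual value b^T y* = 24.
Strong duality: c^T x* = b^T y*. Confirmed.

24


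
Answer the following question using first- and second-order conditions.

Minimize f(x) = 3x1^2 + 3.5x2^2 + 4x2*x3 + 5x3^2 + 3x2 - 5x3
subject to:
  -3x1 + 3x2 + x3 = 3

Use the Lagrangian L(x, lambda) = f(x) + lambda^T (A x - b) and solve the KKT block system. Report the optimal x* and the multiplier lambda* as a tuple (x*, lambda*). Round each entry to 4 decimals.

Form the Lagrangian:
  L(x, lambda) = (1/2) x^T Q x + c^T x + lambda^T (A x - b)
Stationarity (grad_x L = 0): Q x + c + A^T lambda = 0.
Primal feasibility: A x = b.

This gives the KKT block system:
  [ Q   A^T ] [ x     ]   [-c ]
  [ A    0  ] [ lambda ] = [ b ]

Solving the linear system:
  x*      = (-0.8604, -0.0974, 0.711)
  lambda* = (-1.7208)
  f(x*)   = 0.6575

x* = (-0.8604, -0.0974, 0.711), lambda* = (-1.7208)


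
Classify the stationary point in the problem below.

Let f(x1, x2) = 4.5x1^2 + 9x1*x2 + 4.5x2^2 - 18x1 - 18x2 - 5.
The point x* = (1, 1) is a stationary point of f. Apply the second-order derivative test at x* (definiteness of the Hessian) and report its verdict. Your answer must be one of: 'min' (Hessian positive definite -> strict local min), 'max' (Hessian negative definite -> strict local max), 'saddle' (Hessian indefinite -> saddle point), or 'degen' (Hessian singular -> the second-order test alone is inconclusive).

Compute the Hessian H = grad^2 f:
  H = [[9, 9], [9, 9]]
Verify stationarity: grad f(x*) = H x* + g = (0, 0).
Eigenvalues of H: 0, 18.
H has a zero eigenvalue (singular; positive semidefinite but not definite), so H is neither positive definite, negative definite, nor indefinite. The second-order test alone is inconclusive -> degen.
(Indeed, f is constant along the null direction of H through x*, so x* is not a strict local extremum.)

degen


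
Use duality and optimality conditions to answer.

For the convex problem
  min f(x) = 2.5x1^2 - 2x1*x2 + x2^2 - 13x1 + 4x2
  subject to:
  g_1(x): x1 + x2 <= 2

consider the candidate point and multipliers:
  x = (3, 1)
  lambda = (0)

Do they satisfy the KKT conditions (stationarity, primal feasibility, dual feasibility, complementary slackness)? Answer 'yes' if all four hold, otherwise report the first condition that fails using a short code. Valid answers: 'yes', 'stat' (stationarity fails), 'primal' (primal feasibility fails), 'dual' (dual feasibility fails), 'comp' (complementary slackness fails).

Gradient of f: grad f(x) = Q x + c = (0, 0)
Constraint values g_i(x) = a_i^T x - b_i:
  g_1((3, 1)) = 2
Stationarity residual: grad f(x) + sum_i lambda_i a_i = (0, 0)
  -> stationarity OK
Primal feasibility (all g_i <= 0): FAILS
Dual feasibility (all lambda_i >= 0): OK
Complementary slackness (lambda_i * g_i(x) = 0 for all i): OK

Verdict: the first failing condition is primal_feasibility -> primal.

primal


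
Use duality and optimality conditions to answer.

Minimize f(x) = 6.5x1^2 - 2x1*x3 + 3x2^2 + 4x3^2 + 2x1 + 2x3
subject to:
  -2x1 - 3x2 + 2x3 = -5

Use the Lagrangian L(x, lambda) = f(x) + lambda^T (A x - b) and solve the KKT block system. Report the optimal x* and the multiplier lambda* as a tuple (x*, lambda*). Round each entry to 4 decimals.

Form the Lagrangian:
  L(x, lambda) = (1/2) x^T Q x + c^T x + lambda^T (A x - b)
Stationarity (grad_x L = 0): Q x + c + A^T lambda = 0.
Primal feasibility: A x = b.

This gives the KKT block system:
  [ Q   A^T ] [ x     ]   [-c ]
  [ A    0  ] [ lambda ] = [ b ]

Solving the linear system:
  x*      = (0.0642, 1.1009, -0.7844)
  lambda* = (2.2018)
  f(x*)   = 4.7844

x* = (0.0642, 1.1009, -0.7844), lambda* = (2.2018)


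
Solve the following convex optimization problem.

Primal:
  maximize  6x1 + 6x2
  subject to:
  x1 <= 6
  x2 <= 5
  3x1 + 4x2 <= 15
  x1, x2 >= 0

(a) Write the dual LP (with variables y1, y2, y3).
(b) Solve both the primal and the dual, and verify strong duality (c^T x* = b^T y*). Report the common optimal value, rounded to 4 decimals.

The standard primal-dual pair for 'max c^T x s.t. A x <= b, x >= 0' is:
  Dual:  min b^T y  s.t.  A^T y >= c,  y >= 0.

So the dual LP is:
  minimize  6y1 + 5y2 + 15y3
  subject to:
    y1 + 3y3 >= 6
    y2 + 4y3 >= 6
    y1, y2, y3 >= 0

Solving the primal: x* = (5, 0).
  primal value c^T x* = 30.
Solving the dual: y* = (0, 0, 2).
  dual value b^T y* = 30.
Strong duality: c^T x* = b^T y*. Confirmed.

30


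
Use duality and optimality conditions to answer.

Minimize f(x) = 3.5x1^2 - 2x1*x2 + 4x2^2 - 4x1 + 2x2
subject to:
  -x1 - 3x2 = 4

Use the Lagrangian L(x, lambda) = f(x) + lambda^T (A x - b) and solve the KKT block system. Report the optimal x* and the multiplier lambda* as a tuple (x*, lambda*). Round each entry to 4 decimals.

Form the Lagrangian:
  L(x, lambda) = (1/2) x^T Q x + c^T x + lambda^T (A x - b)
Stationarity (grad_x L = 0): Q x + c + A^T lambda = 0.
Primal feasibility: A x = b.

This gives the KKT block system:
  [ Q   A^T ] [ x     ]   [-c ]
  [ A    0  ] [ lambda ] = [ b ]

Solving the linear system:
  x*      = (-0.1687, -1.2771)
  lambda* = (-2.6265)
  f(x*)   = 4.3133

x* = (-0.1687, -1.2771), lambda* = (-2.6265)


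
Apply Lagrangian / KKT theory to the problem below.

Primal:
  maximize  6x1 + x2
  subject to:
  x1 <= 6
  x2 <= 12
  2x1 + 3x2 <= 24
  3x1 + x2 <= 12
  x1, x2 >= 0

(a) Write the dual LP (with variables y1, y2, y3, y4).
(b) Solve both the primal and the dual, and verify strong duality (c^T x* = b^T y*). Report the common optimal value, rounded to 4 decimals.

The standard primal-dual pair for 'max c^T x s.t. A x <= b, x >= 0' is:
  Dual:  min b^T y  s.t.  A^T y >= c,  y >= 0.

So the dual LP is:
  minimize  6y1 + 12y2 + 24y3 + 12y4
  subject to:
    y1 + 2y3 + 3y4 >= 6
    y2 + 3y3 + y4 >= 1
    y1, y2, y3, y4 >= 0

Solving the primal: x* = (4, 0).
  primal value c^T x* = 24.
Solving the dual: y* = (0, 0, 0, 2).
  dual value b^T y* = 24.
Strong duality: c^T x* = b^T y*. Confirmed.

24


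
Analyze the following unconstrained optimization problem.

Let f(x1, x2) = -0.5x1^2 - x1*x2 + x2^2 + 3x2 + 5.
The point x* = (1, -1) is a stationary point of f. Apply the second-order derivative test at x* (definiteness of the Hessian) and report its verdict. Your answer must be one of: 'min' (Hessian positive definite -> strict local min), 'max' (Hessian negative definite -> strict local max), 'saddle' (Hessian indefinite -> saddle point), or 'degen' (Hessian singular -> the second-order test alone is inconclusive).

Compute the Hessian H = grad^2 f:
  H = [[-1, -1], [-1, 2]]
Verify stationarity: grad f(x*) = H x* + g = (0, 0).
Eigenvalues of H: -1.3028, 2.3028.
Eigenvalues have mixed signs, so H is indefinite -> x* is a saddle point.

saddle


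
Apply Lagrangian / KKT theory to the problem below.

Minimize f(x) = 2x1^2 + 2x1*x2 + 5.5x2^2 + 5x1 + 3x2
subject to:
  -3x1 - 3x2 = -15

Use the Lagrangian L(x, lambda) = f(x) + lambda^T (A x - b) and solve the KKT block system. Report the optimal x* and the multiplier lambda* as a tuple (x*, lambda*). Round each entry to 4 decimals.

Form the Lagrangian:
  L(x, lambda) = (1/2) x^T Q x + c^T x + lambda^T (A x - b)
Stationarity (grad_x L = 0): Q x + c + A^T lambda = 0.
Primal feasibility: A x = b.

This gives the KKT block system:
  [ Q   A^T ] [ x     ]   [-c ]
  [ A    0  ] [ lambda ] = [ b ]

Solving the linear system:
  x*      = (3.9091, 1.0909)
  lambda* = (7.6061)
  f(x*)   = 68.4545

x* = (3.9091, 1.0909), lambda* = (7.6061)


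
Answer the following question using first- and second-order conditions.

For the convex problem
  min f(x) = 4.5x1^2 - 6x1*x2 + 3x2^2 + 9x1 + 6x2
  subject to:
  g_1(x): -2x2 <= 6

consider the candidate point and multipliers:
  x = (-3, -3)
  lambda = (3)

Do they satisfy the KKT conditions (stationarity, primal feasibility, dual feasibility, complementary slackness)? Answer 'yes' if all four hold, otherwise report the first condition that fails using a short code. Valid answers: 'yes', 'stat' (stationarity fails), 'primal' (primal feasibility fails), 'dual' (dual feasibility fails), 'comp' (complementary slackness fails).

Gradient of f: grad f(x) = Q x + c = (0, 6)
Constraint values g_i(x) = a_i^T x - b_i:
  g_1((-3, -3)) = 0
Stationarity residual: grad f(x) + sum_i lambda_i a_i = (0, 0)
  -> stationarity OK
Primal feasibility (all g_i <= 0): OK
Dual feasibility (all lambda_i >= 0): OK
Complementary slackness (lambda_i * g_i(x) = 0 for all i): OK

Verdict: yes, KKT holds.

yes


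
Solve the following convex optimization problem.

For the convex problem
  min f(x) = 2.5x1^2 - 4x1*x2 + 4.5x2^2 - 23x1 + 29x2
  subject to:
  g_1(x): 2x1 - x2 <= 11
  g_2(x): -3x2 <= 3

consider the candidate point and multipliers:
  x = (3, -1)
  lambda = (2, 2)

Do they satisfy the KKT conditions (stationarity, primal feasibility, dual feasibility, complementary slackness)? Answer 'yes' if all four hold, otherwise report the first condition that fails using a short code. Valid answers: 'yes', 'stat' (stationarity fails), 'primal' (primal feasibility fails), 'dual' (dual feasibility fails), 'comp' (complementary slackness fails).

Gradient of f: grad f(x) = Q x + c = (-4, 8)
Constraint values g_i(x) = a_i^T x - b_i:
  g_1((3, -1)) = -4
  g_2((3, -1)) = 0
Stationarity residual: grad f(x) + sum_i lambda_i a_i = (0, 0)
  -> stationarity OK
Primal feasibility (all g_i <= 0): OK
Dual feasibility (all lambda_i >= 0): OK
Complementary slackness (lambda_i * g_i(x) = 0 for all i): FAILS

Verdict: the first failing condition is complementary_slackness -> comp.

comp


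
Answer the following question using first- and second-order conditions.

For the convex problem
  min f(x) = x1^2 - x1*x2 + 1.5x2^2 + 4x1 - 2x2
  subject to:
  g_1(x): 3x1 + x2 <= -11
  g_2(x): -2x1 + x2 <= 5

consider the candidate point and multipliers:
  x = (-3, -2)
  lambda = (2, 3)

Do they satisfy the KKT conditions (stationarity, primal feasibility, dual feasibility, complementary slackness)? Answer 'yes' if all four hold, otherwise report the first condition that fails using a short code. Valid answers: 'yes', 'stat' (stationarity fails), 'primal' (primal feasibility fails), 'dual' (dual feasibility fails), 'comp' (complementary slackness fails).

Gradient of f: grad f(x) = Q x + c = (0, -5)
Constraint values g_i(x) = a_i^T x - b_i:
  g_1((-3, -2)) = 0
  g_2((-3, -2)) = -1
Stationarity residual: grad f(x) + sum_i lambda_i a_i = (0, 0)
  -> stationarity OK
Primal feasibility (all g_i <= 0): OK
Dual feasibility (all lambda_i >= 0): OK
Complementary slackness (lambda_i * g_i(x) = 0 for all i): FAILS

Verdict: the first failing condition is complementary_slackness -> comp.

comp


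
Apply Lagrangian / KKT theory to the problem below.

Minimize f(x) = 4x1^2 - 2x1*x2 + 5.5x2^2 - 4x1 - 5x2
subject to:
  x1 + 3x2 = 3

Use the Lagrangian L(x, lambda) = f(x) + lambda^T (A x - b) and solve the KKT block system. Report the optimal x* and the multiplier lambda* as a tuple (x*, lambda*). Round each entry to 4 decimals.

Form the Lagrangian:
  L(x, lambda) = (1/2) x^T Q x + c^T x + lambda^T (A x - b)
Stationarity (grad_x L = 0): Q x + c + A^T lambda = 0.
Primal feasibility: A x = b.

This gives the KKT block system:
  [ Q   A^T ] [ x     ]   [-c ]
  [ A    0  ] [ lambda ] = [ b ]

Solving the linear system:
  x*      = (0.7579, 0.7474)
  lambda* = (-0.5684)
  f(x*)   = -2.5316

x* = (0.7579, 0.7474), lambda* = (-0.5684)


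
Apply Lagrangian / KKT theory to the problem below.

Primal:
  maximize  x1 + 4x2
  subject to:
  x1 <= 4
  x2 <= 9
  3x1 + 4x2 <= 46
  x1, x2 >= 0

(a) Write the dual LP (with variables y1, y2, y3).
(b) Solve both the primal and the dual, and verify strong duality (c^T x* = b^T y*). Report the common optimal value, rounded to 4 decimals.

The standard primal-dual pair for 'max c^T x s.t. A x <= b, x >= 0' is:
  Dual:  min b^T y  s.t.  A^T y >= c,  y >= 0.

So the dual LP is:
  minimize  4y1 + 9y2 + 46y3
  subject to:
    y1 + 3y3 >= 1
    y2 + 4y3 >= 4
    y1, y2, y3 >= 0

Solving the primal: x* = (3.3333, 9).
  primal value c^T x* = 39.3333.
Solving the dual: y* = (0, 2.6667, 0.3333).
  dual value b^T y* = 39.3333.
Strong duality: c^T x* = b^T y*. Confirmed.

39.3333


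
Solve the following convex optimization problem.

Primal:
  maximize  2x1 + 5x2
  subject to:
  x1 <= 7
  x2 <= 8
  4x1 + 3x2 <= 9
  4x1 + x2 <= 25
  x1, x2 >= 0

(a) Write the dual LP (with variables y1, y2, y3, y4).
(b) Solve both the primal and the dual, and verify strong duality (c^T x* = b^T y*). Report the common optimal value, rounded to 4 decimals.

The standard primal-dual pair for 'max c^T x s.t. A x <= b, x >= 0' is:
  Dual:  min b^T y  s.t.  A^T y >= c,  y >= 0.

So the dual LP is:
  minimize  7y1 + 8y2 + 9y3 + 25y4
  subject to:
    y1 + 4y3 + 4y4 >= 2
    y2 + 3y3 + y4 >= 5
    y1, y2, y3, y4 >= 0

Solving the primal: x* = (0, 3).
  primal value c^T x* = 15.
Solving the dual: y* = (0, 0, 1.6667, 0).
  dual value b^T y* = 15.
Strong duality: c^T x* = b^T y*. Confirmed.

15


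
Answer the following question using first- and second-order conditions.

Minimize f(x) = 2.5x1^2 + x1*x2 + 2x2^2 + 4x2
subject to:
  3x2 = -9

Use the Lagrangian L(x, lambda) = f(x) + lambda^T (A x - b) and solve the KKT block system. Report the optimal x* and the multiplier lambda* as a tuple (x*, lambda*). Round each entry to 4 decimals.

Form the Lagrangian:
  L(x, lambda) = (1/2) x^T Q x + c^T x + lambda^T (A x - b)
Stationarity (grad_x L = 0): Q x + c + A^T lambda = 0.
Primal feasibility: A x = b.

This gives the KKT block system:
  [ Q   A^T ] [ x     ]   [-c ]
  [ A    0  ] [ lambda ] = [ b ]

Solving the linear system:
  x*      = (0.6, -3)
  lambda* = (2.4667)
  f(x*)   = 5.1

x* = (0.6, -3), lambda* = (2.4667)


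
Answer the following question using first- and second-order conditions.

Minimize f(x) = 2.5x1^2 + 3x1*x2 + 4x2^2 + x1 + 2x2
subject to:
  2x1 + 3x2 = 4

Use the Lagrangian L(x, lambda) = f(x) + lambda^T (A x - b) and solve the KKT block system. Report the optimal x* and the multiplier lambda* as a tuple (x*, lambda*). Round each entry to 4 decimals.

Form the Lagrangian:
  L(x, lambda) = (1/2) x^T Q x + c^T x + lambda^T (A x - b)
Stationarity (grad_x L = 0): Q x + c + A^T lambda = 0.
Primal feasibility: A x = b.

This gives the KKT block system:
  [ Q   A^T ] [ x     ]   [-c ]
  [ A    0  ] [ lambda ] = [ b ]

Solving the linear system:
  x*      = (0.7561, 0.8293)
  lambda* = (-3.6341)
  f(x*)   = 8.4756

x* = (0.7561, 0.8293), lambda* = (-3.6341)


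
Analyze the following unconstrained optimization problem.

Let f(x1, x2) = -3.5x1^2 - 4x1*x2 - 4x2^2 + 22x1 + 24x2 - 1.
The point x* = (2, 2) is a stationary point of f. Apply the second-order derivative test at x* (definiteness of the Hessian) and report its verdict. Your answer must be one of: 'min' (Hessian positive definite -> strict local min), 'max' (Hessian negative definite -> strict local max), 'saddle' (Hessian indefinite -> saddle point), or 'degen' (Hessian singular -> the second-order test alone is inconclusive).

Compute the Hessian H = grad^2 f:
  H = [[-7, -4], [-4, -8]]
Verify stationarity: grad f(x*) = H x* + g = (0, 0).
Eigenvalues of H: -11.5311, -3.4689.
Both eigenvalues < 0, so H is negative definite -> x* is a strict local max.

max


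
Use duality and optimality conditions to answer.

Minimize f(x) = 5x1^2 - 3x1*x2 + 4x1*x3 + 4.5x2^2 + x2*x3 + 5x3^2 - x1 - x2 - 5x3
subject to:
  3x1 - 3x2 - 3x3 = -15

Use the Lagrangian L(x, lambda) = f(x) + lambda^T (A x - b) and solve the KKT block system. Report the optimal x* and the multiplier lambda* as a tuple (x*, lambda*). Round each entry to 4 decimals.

Form the Lagrangian:
  L(x, lambda) = (1/2) x^T Q x + c^T x + lambda^T (A x - b)
Stationarity (grad_x L = 0): Q x + c + A^T lambda = 0.
Primal feasibility: A x = b.

This gives the KKT block system:
  [ Q   A^T ] [ x     ]   [-c ]
  [ A    0  ] [ lambda ] = [ b ]

Solving the linear system:
  x*      = (-1.9636, 0.5636, 2.4727)
  lambda* = (4.1455)
  f(x*)   = 25.6091

x* = (-1.9636, 0.5636, 2.4727), lambda* = (4.1455)


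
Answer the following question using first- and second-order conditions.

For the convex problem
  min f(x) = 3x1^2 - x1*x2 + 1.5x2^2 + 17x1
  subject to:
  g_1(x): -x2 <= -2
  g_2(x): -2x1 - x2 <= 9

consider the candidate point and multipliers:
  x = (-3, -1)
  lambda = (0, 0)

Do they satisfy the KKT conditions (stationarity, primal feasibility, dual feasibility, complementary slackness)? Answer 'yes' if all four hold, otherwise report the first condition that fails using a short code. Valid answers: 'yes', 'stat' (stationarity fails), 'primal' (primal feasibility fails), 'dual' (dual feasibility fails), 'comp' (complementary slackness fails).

Gradient of f: grad f(x) = Q x + c = (0, 0)
Constraint values g_i(x) = a_i^T x - b_i:
  g_1((-3, -1)) = 3
  g_2((-3, -1)) = -2
Stationarity residual: grad f(x) + sum_i lambda_i a_i = (0, 0)
  -> stationarity OK
Primal feasibility (all g_i <= 0): FAILS
Dual feasibility (all lambda_i >= 0): OK
Complementary slackness (lambda_i * g_i(x) = 0 for all i): OK

Verdict: the first failing condition is primal_feasibility -> primal.

primal


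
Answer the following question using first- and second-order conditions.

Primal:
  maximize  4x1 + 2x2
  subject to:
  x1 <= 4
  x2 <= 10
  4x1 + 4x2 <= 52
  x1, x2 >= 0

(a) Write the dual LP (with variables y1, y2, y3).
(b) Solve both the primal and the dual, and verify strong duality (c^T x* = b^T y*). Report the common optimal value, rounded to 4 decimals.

The standard primal-dual pair for 'max c^T x s.t. A x <= b, x >= 0' is:
  Dual:  min b^T y  s.t.  A^T y >= c,  y >= 0.

So the dual LP is:
  minimize  4y1 + 10y2 + 52y3
  subject to:
    y1 + 4y3 >= 4
    y2 + 4y3 >= 2
    y1, y2, y3 >= 0

Solving the primal: x* = (4, 9).
  primal value c^T x* = 34.
Solving the dual: y* = (2, 0, 0.5).
  dual value b^T y* = 34.
Strong duality: c^T x* = b^T y*. Confirmed.

34


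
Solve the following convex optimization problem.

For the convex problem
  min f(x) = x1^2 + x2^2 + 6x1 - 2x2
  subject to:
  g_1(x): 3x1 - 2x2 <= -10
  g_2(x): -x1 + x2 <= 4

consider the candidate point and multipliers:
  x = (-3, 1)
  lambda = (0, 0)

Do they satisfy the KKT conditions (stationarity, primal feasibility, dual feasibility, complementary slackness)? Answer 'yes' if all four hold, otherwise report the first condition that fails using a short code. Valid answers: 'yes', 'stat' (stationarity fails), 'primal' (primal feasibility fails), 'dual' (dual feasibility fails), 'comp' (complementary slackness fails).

Gradient of f: grad f(x) = Q x + c = (0, 0)
Constraint values g_i(x) = a_i^T x - b_i:
  g_1((-3, 1)) = -1
  g_2((-3, 1)) = 0
Stationarity residual: grad f(x) + sum_i lambda_i a_i = (0, 0)
  -> stationarity OK
Primal feasibility (all g_i <= 0): OK
Dual feasibility (all lambda_i >= 0): OK
Complementary slackness (lambda_i * g_i(x) = 0 for all i): OK

Verdict: yes, KKT holds.

yes


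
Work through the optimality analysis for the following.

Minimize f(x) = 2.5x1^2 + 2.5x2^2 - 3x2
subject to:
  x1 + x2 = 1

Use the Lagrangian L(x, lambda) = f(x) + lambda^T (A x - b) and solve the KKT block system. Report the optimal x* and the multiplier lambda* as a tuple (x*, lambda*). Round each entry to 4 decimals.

Form the Lagrangian:
  L(x, lambda) = (1/2) x^T Q x + c^T x + lambda^T (A x - b)
Stationarity (grad_x L = 0): Q x + c + A^T lambda = 0.
Primal feasibility: A x = b.

This gives the KKT block system:
  [ Q   A^T ] [ x     ]   [-c ]
  [ A    0  ] [ lambda ] = [ b ]

Solving the linear system:
  x*      = (0.2, 0.8)
  lambda* = (-1)
  f(x*)   = -0.7

x* = (0.2, 0.8), lambda* = (-1)


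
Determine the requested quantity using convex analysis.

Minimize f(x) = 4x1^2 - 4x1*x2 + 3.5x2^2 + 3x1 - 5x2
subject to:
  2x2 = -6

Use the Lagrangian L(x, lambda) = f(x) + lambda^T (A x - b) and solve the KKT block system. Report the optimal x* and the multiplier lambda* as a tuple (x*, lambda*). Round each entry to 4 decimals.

Form the Lagrangian:
  L(x, lambda) = (1/2) x^T Q x + c^T x + lambda^T (A x - b)
Stationarity (grad_x L = 0): Q x + c + A^T lambda = 0.
Primal feasibility: A x = b.

This gives the KKT block system:
  [ Q   A^T ] [ x     ]   [-c ]
  [ A    0  ] [ lambda ] = [ b ]

Solving the linear system:
  x*      = (-1.875, -3)
  lambda* = (9.25)
  f(x*)   = 32.4375

x* = (-1.875, -3), lambda* = (9.25)


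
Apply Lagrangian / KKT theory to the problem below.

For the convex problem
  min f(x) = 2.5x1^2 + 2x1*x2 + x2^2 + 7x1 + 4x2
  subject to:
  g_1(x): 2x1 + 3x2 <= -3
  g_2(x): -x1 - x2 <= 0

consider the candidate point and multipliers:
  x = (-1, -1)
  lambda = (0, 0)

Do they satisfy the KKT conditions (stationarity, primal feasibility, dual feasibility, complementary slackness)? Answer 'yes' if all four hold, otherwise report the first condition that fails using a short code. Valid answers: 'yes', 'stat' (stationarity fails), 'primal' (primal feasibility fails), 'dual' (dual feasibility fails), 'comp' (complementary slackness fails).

Gradient of f: grad f(x) = Q x + c = (0, 0)
Constraint values g_i(x) = a_i^T x - b_i:
  g_1((-1, -1)) = -2
  g_2((-1, -1)) = 2
Stationarity residual: grad f(x) + sum_i lambda_i a_i = (0, 0)
  -> stationarity OK
Primal feasibility (all g_i <= 0): FAILS
Dual feasibility (all lambda_i >= 0): OK
Complementary slackness (lambda_i * g_i(x) = 0 for all i): OK

Verdict: the first failing condition is primal_feasibility -> primal.

primal


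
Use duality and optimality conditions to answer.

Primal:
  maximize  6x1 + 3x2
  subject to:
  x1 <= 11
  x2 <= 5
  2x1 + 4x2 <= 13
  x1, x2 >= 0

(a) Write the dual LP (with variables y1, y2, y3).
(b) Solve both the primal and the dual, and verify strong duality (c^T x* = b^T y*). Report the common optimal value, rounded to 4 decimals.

The standard primal-dual pair for 'max c^T x s.t. A x <= b, x >= 0' is:
  Dual:  min b^T y  s.t.  A^T y >= c,  y >= 0.

So the dual LP is:
  minimize  11y1 + 5y2 + 13y3
  subject to:
    y1 + 2y3 >= 6
    y2 + 4y3 >= 3
    y1, y2, y3 >= 0

Solving the primal: x* = (6.5, 0).
  primal value c^T x* = 39.
Solving the dual: y* = (0, 0, 3).
  dual value b^T y* = 39.
Strong duality: c^T x* = b^T y*. Confirmed.

39


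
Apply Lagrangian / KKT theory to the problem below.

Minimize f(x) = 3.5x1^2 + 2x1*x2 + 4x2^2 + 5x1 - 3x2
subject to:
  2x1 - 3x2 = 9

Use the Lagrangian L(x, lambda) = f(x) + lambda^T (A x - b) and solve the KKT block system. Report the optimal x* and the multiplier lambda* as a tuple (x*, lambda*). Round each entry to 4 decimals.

Form the Lagrangian:
  L(x, lambda) = (1/2) x^T Q x + c^T x + lambda^T (A x - b)
Stationarity (grad_x L = 0): Q x + c + A^T lambda = 0.
Primal feasibility: A x = b.

This gives the KKT block system:
  [ Q   A^T ] [ x     ]   [-c ]
  [ A    0  ] [ lambda ] = [ b ]

Solving the linear system:
  x*      = (1.437, -2.042)
  lambda* = (-5.4874)
  f(x*)   = 31.3487

x* = (1.437, -2.042), lambda* = (-5.4874)


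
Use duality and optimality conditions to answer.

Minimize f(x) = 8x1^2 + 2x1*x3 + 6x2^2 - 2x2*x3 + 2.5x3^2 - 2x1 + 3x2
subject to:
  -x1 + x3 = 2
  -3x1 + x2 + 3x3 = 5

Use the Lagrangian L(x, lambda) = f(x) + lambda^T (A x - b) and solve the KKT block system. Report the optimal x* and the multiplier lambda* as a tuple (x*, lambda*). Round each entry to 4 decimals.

Form the Lagrangian:
  L(x, lambda) = (1/2) x^T Q x + c^T x + lambda^T (A x - b)
Stationarity (grad_x L = 0): Q x + c + A^T lambda = 0.
Primal feasibility: A x = b.

This gives the KKT block system:
  [ Q   A^T ] [ x     ]   [-c ]
  [ A    0  ] [ lambda ] = [ b ]

Solving the linear system:
  x*      = (-0.56, -1, 1.44)
  lambda* = (-43.72, 11.88)
  f(x*)   = 13.08

x* = (-0.56, -1, 1.44), lambda* = (-43.72, 11.88)


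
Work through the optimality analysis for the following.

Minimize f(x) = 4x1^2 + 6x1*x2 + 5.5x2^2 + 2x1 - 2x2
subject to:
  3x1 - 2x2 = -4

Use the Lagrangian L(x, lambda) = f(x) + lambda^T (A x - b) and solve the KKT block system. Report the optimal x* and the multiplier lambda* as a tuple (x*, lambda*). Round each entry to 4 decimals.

Form the Lagrangian:
  L(x, lambda) = (1/2) x^T Q x + c^T x + lambda^T (A x - b)
Stationarity (grad_x L = 0): Q x + c + A^T lambda = 0.
Primal feasibility: A x = b.

This gives the KKT block system:
  [ Q   A^T ] [ x     ]   [-c ]
  [ A    0  ] [ lambda ] = [ b ]

Solving the linear system:
  x*      = (-0.867, 0.6995)
  lambda* = (0.2463)
  f(x*)   = -1.0739

x* = (-0.867, 0.6995), lambda* = (0.2463)


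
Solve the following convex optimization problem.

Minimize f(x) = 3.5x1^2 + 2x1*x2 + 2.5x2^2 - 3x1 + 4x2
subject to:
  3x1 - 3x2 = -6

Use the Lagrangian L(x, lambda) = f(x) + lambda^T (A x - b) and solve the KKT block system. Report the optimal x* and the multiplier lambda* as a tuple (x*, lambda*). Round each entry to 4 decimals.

Form the Lagrangian:
  L(x, lambda) = (1/2) x^T Q x + c^T x + lambda^T (A x - b)
Stationarity (grad_x L = 0): Q x + c + A^T lambda = 0.
Primal feasibility: A x = b.

This gives the KKT block system:
  [ Q   A^T ] [ x     ]   [-c ]
  [ A    0  ] [ lambda ] = [ b ]

Solving the linear system:
  x*      = (-0.9375, 1.0625)
  lambda* = (2.4792)
  f(x*)   = 10.9688

x* = (-0.9375, 1.0625), lambda* = (2.4792)


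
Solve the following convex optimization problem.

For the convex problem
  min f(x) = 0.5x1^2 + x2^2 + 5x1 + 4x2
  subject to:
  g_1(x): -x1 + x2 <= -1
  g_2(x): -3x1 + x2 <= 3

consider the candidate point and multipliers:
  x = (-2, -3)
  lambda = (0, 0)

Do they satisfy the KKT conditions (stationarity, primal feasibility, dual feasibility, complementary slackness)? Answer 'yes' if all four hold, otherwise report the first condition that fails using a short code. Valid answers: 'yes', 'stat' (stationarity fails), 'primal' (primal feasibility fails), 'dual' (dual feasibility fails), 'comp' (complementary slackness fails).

Gradient of f: grad f(x) = Q x + c = (3, -2)
Constraint values g_i(x) = a_i^T x - b_i:
  g_1((-2, -3)) = 0
  g_2((-2, -3)) = 0
Stationarity residual: grad f(x) + sum_i lambda_i a_i = (3, -2)
  -> stationarity FAILS
Primal feasibility (all g_i <= 0): OK
Dual feasibility (all lambda_i >= 0): OK
Complementary slackness (lambda_i * g_i(x) = 0 for all i): OK

Verdict: the first failing condition is stationarity -> stat.

stat
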